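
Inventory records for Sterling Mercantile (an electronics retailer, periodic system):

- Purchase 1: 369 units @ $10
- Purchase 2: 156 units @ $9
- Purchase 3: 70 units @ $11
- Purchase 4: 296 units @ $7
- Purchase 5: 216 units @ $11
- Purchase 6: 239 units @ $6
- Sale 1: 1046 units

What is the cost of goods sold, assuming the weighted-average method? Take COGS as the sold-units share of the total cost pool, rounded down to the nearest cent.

COGS = $9,128.02

Sale 1, sell 1046: 1046/1346 × $11,746.00 → $9,128.02
Ending inventory (cost pool remaining) = $2,617.98
Check: goods available $11,746.00 = COGS $9,128.02 + ending $2,617.98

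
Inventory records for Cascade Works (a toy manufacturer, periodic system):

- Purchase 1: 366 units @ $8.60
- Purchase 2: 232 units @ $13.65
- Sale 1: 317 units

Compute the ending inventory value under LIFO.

Ending inventory = $2,416.60

Sale 1 (317) [LIFO — newest first]: 232 @ $13.65 + 85 @ $8.60 = $3,897.80
Ending inventory: 281 @ $8.60 = $2,416.60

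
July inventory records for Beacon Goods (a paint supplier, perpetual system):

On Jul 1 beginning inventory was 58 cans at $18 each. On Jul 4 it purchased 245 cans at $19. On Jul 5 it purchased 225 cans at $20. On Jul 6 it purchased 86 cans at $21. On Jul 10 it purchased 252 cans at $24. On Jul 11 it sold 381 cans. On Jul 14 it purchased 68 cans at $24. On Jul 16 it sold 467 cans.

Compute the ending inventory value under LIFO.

Jul 11, 381 sold [LIFO — newest first]: 252 @ $24 + 86 @ $21 + 43 @ $20 = $8,714
Jul 16, 467 sold [LIFO — newest first]: 68 @ $24 + 182 @ $20 + 217 @ $19 = $9,395
Total COGS = $8,714 + $9,395 = $18,109
Ending inventory: 58 @ $18 + 28 @ $19 = $1,576
Check: goods available $19,685 = COGS $18,109 + ending $1,576

Ending inventory = $1,576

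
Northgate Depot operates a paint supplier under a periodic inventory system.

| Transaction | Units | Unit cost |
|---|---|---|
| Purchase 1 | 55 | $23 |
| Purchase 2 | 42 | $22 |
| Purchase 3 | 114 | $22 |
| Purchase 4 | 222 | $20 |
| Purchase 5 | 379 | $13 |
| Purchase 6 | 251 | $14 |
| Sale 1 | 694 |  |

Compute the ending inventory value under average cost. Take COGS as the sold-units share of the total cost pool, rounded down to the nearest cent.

Sale 1, sell 694: 694/1063 × $17,578.00 → $11,476.13
Ending inventory (cost pool remaining) = $6,101.87

Ending inventory = $6,101.87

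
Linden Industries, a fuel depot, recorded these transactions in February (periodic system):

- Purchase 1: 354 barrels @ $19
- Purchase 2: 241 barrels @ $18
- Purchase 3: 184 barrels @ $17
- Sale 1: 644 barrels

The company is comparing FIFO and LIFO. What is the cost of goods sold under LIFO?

COGS = $11,627

FIFO COGS: 354 @ $19 + 241 @ $18 + 49 @ $17 = $11,897
LIFO COGS: 184 @ $17 + 241 @ $18 + 219 @ $19 = $11,627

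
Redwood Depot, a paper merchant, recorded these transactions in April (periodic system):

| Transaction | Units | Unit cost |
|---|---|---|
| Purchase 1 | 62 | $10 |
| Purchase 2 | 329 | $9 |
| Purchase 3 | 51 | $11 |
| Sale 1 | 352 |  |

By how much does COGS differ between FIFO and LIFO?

$40

FIFO COGS: 62 @ $10 + 290 @ $9 = $3,230
LIFO COGS: 51 @ $11 + 301 @ $9 = $3,270
Difference = |$3,230 − $3,270| = $40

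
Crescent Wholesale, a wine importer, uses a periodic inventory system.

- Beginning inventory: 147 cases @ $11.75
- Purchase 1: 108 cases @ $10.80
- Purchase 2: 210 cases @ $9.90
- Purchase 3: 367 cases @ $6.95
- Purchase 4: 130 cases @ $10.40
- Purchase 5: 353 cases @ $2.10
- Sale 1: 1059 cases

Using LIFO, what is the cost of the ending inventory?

Sale 1 (1059) [LIFO — newest first]: 353 @ $2.10 + 130 @ $10.40 + 367 @ $6.95 + 209 @ $9.90 = $6,713.05
Ending inventory: 147 @ $11.75 + 108 @ $10.80 + 1 @ $9.90 = $2,903.55
Check: goods available $9,616.60 = COGS $6,713.05 + ending $2,903.55

Ending inventory = $2,903.55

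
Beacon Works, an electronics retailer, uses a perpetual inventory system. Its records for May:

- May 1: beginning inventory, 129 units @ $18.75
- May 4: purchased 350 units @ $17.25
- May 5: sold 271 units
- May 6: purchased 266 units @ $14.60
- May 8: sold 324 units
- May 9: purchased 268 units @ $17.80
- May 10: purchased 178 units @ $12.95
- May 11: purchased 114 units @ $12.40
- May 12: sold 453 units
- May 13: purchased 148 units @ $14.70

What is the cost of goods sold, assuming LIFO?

COGS = $16,143.35

May 5, 271 sold [LIFO — newest first]: 271 @ $17.25 = $4,674.75
May 8, 324 sold [LIFO — newest first]: 266 @ $14.60 + 58 @ $17.25 = $4,884.10
May 12, 453 sold [LIFO — newest first]: 114 @ $12.40 + 178 @ $12.95 + 161 @ $17.80 = $6,584.50
Total COGS = $4,674.75 + $4,884.10 + $6,584.50 = $16,143.35
Ending inventory: 129 @ $18.75 + 21 @ $17.25 + 107 @ $17.80 + 148 @ $14.70 = $6,861.20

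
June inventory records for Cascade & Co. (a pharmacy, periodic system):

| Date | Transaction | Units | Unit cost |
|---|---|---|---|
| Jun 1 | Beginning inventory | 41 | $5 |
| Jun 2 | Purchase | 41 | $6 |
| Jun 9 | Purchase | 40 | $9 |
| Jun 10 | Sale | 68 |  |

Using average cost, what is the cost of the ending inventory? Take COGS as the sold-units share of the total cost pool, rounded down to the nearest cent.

Ending inventory = $358.97

Jun 10, sell 68: 68/122 × $811.00 → $452.03
Ending inventory (cost pool remaining) = $358.97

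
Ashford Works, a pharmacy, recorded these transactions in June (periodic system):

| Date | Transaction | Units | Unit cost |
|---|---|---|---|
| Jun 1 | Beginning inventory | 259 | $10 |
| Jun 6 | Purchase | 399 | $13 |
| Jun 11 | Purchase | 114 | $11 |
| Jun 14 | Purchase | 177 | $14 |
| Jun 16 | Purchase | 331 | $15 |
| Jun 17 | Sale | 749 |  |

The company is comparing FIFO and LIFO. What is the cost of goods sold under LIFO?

FIFO COGS: 259 @ $10 + 399 @ $13 + 91 @ $11 = $8,778
LIFO COGS: 331 @ $15 + 177 @ $14 + 114 @ $11 + 127 @ $13 = $10,348

COGS = $10,348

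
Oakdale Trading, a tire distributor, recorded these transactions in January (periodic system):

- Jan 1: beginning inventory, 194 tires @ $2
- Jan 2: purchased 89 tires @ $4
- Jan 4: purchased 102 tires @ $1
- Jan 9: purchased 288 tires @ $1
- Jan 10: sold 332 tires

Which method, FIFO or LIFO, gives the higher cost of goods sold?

FIFO COGS: 194 @ $2 + 89 @ $4 + 49 @ $1 = $793
LIFO COGS: 288 @ $1 + 44 @ $1 = $332

FIFO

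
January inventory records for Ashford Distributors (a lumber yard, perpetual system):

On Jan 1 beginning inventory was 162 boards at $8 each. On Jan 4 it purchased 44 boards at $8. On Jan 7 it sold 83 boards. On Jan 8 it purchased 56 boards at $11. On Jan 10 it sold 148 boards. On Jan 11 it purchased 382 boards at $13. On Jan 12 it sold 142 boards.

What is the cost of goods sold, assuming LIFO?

COGS = $3,862

Jan 7, 83 sold [LIFO — newest first]: 44 @ $8 + 39 @ $8 = $664
Jan 10, 148 sold [LIFO — newest first]: 56 @ $11 + 92 @ $8 = $1,352
Jan 12, 142 sold [LIFO — newest first]: 142 @ $13 = $1,846
Total COGS = $664 + $1,352 + $1,846 = $3,862
Ending inventory: 31 @ $8 + 240 @ $13 = $3,368
Check: goods available $7,230 = COGS $3,862 + ending $3,368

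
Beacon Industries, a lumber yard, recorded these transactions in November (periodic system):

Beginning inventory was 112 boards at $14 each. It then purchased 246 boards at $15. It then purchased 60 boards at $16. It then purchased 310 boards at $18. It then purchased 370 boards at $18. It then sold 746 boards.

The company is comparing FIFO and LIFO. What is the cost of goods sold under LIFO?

COGS = $13,290

FIFO COGS: 112 @ $14 + 246 @ $15 + 60 @ $16 + 310 @ $18 + 18 @ $18 = $12,122
LIFO COGS: 370 @ $18 + 310 @ $18 + 60 @ $16 + 6 @ $15 = $13,290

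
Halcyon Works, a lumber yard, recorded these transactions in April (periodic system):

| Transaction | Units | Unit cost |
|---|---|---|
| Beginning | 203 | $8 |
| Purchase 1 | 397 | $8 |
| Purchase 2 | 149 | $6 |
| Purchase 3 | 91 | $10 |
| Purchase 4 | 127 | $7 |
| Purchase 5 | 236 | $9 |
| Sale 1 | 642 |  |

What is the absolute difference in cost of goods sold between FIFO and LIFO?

$77

FIFO COGS: 203 @ $8 + 397 @ $8 + 42 @ $6 = $5,052
LIFO COGS: 236 @ $9 + 127 @ $7 + 91 @ $10 + 149 @ $6 + 39 @ $8 = $5,129
Difference = |$5,052 − $5,129| = $77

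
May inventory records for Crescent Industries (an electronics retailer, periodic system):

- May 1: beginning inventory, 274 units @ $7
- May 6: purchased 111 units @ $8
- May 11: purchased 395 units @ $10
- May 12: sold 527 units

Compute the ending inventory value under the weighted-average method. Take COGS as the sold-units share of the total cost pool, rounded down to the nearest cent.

Ending inventory = $2,191.37

May 12, sell 527: 527/780 × $6,756.00 → $4,564.63
Ending inventory (cost pool remaining) = $2,191.37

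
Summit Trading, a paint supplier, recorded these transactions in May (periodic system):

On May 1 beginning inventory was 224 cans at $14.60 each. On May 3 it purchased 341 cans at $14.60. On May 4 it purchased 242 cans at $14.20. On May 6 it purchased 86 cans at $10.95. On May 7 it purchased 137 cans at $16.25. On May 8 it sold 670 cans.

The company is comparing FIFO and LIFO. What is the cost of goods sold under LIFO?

COGS = $9,597.35

FIFO COGS: 224 @ $14.60 + 341 @ $14.60 + 105 @ $14.20 = $9,740.00
LIFO COGS: 137 @ $16.25 + 86 @ $10.95 + 242 @ $14.20 + 205 @ $14.60 = $9,597.35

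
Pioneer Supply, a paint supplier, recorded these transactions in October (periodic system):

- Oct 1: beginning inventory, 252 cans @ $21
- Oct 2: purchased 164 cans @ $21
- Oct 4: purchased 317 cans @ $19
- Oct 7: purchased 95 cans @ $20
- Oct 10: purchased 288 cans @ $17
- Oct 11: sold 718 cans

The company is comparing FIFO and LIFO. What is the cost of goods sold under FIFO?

COGS = $14,474

FIFO COGS: 252 @ $21 + 164 @ $21 + 302 @ $19 = $14,474
LIFO COGS: 288 @ $17 + 95 @ $20 + 317 @ $19 + 18 @ $21 = $13,197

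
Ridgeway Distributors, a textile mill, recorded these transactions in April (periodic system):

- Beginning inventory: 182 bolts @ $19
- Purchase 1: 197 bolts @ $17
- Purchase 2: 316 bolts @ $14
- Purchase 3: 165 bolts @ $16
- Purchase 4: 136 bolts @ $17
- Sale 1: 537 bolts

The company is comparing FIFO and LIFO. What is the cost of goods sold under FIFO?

COGS = $9,019

FIFO COGS: 182 @ $19 + 197 @ $17 + 158 @ $14 = $9,019
LIFO COGS: 136 @ $17 + 165 @ $16 + 236 @ $14 = $8,256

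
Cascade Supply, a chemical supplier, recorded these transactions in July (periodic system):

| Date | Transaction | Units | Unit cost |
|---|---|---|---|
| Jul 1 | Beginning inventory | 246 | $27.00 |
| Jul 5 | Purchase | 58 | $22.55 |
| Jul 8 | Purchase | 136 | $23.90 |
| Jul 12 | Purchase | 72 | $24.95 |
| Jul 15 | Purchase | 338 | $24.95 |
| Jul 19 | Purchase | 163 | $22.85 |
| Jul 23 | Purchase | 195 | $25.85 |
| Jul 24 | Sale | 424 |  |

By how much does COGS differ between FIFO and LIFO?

FIFO COGS: 246 @ $27.00 + 58 @ $22.55 + 120 @ $23.90 = $10,817.90
LIFO COGS: 195 @ $25.85 + 163 @ $22.85 + 66 @ $24.95 = $10,412.00
Difference = |$10,817.90 − $10,412.00| = $405.90

$405.90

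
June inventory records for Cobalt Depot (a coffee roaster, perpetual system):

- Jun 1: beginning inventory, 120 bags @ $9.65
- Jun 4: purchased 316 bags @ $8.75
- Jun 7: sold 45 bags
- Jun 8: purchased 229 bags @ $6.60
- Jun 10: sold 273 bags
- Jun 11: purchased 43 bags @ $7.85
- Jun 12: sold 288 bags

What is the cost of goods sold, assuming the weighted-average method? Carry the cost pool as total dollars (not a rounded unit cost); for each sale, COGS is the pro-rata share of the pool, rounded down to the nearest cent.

After Jun 1: 120 on hand, pool $1,158.00 (≈ $9.6500 each)
After Jun 4: 436 on hand, pool $3,923.00 (≈ $8.9977 each)
Jun 7, sell 45: 45/436 × $3,923.00 → $404.89
After Jun 8: 620 on hand, pool $5,029.51 (≈ $8.1121 each)
Jun 10, sell 273: 273/620 × $5,029.51 → $2,214.60
After Jun 11: 390 on hand, pool $3,152.46 (≈ $8.0832 each)
Jun 12, sell 288: 288/390 × $3,152.46 → $2,327.97
Total COGS = $404.89 + $2,214.60 + $2,327.97 = $4,947.46
Ending inventory (cost pool remaining) = $824.49

COGS = $4,947.46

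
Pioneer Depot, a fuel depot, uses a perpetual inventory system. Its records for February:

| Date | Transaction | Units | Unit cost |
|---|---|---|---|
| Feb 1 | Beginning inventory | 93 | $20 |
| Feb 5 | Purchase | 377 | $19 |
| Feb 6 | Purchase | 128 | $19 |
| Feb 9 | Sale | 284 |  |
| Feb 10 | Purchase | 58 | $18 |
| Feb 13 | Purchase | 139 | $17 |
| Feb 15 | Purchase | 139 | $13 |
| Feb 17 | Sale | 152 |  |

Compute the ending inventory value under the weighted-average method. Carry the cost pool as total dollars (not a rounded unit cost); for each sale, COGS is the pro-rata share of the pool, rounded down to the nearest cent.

After Feb 1: 93 on hand, pool $1,860.00 (≈ $20.0000 each)
After Feb 5: 470 on hand, pool $9,023.00 (≈ $19.1979 each)
After Feb 6: 598 on hand, pool $11,455.00 (≈ $19.1555 each)
Feb 9, sell 284: 284/598 × $11,455.00 → $5,440.16
After Feb 10: 372 on hand, pool $7,058.84 (≈ $18.9754 each)
After Feb 13: 511 on hand, pool $9,421.84 (≈ $18.4380 each)
After Feb 15: 650 on hand, pool $11,228.84 (≈ $17.2751 each)
Feb 17, sell 152: 152/650 × $11,228.84 → $2,625.82
Total COGS = $5,440.16 + $2,625.82 = $8,065.98
Ending inventory (cost pool remaining) = $8,603.02

Ending inventory = $8,603.02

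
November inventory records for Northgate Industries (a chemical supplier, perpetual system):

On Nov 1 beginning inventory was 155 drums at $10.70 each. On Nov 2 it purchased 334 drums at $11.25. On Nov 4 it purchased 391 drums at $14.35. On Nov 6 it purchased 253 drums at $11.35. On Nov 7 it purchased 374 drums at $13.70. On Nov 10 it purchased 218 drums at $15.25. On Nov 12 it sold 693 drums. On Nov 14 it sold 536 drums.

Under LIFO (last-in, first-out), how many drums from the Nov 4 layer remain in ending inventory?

Nov 12, 693 sold [LIFO — newest first]: 218 @ $15.25 + 374 @ $13.70 + 101 @ $11.35 = $9,594.65
Nov 14, 536 sold [LIFO — newest first]: 152 @ $11.35 + 384 @ $14.35 = $7,235.60
Total COGS = $9,594.65 + $7,235.60 = $16,830.25
Ending inventory: 155 @ $10.70 + 334 @ $11.25 + 7 @ $14.35 = $5,516.45

7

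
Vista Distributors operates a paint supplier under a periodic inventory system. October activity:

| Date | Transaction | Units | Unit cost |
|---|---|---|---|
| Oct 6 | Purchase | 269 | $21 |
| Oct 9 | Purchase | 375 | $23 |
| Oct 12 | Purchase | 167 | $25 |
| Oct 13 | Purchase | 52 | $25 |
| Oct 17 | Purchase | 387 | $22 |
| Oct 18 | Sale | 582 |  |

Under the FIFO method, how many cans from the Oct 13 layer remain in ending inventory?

Oct 18, 582 sold [FIFO — oldest first]: 269 @ $21 + 313 @ $23 = $12,848
Ending inventory: 62 @ $23 + 167 @ $25 + 52 @ $25 + 387 @ $22 = $15,415
Check: goods available $28,263 = COGS $12,848 + ending $15,415

52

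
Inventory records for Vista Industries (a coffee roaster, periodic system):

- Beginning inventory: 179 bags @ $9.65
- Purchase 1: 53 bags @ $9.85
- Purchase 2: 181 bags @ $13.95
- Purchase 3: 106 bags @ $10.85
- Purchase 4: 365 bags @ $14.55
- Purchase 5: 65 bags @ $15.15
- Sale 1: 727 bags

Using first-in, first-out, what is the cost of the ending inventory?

Ending inventory = $3,269.10

Sale 1 (727) [FIFO — oldest first]: 179 @ $9.65 + 53 @ $9.85 + 181 @ $13.95 + 106 @ $10.85 + 208 @ $14.55 = $8,950.85
Ending inventory: 157 @ $14.55 + 65 @ $15.15 = $3,269.10
Check: goods available $12,219.95 = COGS $8,950.85 + ending $3,269.10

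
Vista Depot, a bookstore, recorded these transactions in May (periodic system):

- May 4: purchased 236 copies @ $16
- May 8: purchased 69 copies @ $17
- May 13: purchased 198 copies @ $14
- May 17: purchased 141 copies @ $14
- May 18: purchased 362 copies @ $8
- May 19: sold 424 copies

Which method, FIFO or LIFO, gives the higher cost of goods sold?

FIFO COGS: 236 @ $16 + 69 @ $17 + 119 @ $14 = $6,615
LIFO COGS: 362 @ $8 + 62 @ $14 = $3,764

FIFO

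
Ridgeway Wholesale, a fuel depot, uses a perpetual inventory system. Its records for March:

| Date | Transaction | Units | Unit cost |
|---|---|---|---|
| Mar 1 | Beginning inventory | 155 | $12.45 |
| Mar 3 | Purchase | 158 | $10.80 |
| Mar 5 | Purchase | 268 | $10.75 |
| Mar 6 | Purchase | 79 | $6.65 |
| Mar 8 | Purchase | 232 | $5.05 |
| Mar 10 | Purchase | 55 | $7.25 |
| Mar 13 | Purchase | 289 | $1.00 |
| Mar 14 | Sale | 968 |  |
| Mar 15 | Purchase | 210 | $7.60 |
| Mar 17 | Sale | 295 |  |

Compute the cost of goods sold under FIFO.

Mar 14, 968 sold [FIFO — oldest first]: 155 @ $12.45 + 158 @ $10.80 + 268 @ $10.75 + 79 @ $6.65 + 232 @ $5.05 + 55 @ $7.25 + 21 @ $1.00 = $8,633.85
Mar 17, 295 sold [FIFO — oldest first]: 268 @ $1.00 + 27 @ $7.60 = $473.20
Total COGS = $8,633.85 + $473.20 = $9,107.05
Ending inventory: 183 @ $7.60 = $1,390.80
Check: goods available $10,497.85 = COGS $9,107.05 + ending $1,390.80

COGS = $9,107.05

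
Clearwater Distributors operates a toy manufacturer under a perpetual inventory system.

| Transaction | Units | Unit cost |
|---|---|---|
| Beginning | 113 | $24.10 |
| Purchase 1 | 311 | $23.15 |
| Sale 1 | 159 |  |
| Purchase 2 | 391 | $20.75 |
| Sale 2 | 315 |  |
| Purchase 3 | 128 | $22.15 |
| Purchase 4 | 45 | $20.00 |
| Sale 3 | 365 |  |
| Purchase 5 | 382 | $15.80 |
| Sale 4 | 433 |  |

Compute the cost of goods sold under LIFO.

COGS = $25,445.20

Sale 1 (159) [LIFO — newest first]: 159 @ $23.15 = $3,680.85
Sale 2 (315) [LIFO — newest first]: 315 @ $20.75 = $6,536.25
Sale 3 (365) [LIFO — newest first]: 45 @ $20.00 + 128 @ $22.15 + 76 @ $20.75 + 116 @ $23.15 = $7,997.60
Sale 4 (433) [LIFO — newest first]: 382 @ $15.80 + 36 @ $23.15 + 15 @ $24.10 = $7,230.50
Total COGS = $3,680.85 + $6,536.25 + $7,997.60 + $7,230.50 = $25,445.20
Ending inventory: 98 @ $24.10 = $2,361.80
Check: goods available $27,807.00 = COGS $25,445.20 + ending $2,361.80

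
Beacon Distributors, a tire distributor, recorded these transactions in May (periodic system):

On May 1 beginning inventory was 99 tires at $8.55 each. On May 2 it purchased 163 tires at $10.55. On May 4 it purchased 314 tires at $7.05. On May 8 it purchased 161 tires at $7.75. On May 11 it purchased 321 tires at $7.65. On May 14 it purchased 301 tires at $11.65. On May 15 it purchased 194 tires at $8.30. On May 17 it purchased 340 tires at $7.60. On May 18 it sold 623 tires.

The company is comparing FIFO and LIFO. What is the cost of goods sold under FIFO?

FIFO COGS: 99 @ $8.55 + 163 @ $10.55 + 314 @ $7.05 + 47 @ $7.75 = $5,144.05
LIFO COGS: 340 @ $7.60 + 194 @ $8.30 + 89 @ $11.65 = $5,231.05

COGS = $5,144.05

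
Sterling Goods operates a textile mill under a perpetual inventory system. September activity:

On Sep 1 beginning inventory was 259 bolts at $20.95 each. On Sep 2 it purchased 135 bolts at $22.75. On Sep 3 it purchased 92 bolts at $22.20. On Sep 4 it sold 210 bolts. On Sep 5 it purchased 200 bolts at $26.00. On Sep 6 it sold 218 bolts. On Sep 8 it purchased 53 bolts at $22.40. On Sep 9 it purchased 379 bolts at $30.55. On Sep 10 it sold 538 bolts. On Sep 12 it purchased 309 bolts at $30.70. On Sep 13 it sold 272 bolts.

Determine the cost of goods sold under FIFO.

COGS = $32,189.35

Sep 4, 210 sold [FIFO — oldest first]: 210 @ $20.95 = $4,399.50
Sep 6, 218 sold [FIFO — oldest first]: 49 @ $20.95 + 135 @ $22.75 + 34 @ $22.20 = $4,852.60
Sep 10, 538 sold [FIFO — oldest first]: 58 @ $22.20 + 200 @ $26.00 + 53 @ $22.40 + 227 @ $30.55 = $14,609.65
Sep 13, 272 sold [FIFO — oldest first]: 152 @ $30.55 + 120 @ $30.70 = $8,327.60
Total COGS = $4,399.50 + $4,852.60 + $14,609.65 + $8,327.60 = $32,189.35
Ending inventory: 189 @ $30.70 = $5,802.30
Check: goods available $37,991.65 = COGS $32,189.35 + ending $5,802.30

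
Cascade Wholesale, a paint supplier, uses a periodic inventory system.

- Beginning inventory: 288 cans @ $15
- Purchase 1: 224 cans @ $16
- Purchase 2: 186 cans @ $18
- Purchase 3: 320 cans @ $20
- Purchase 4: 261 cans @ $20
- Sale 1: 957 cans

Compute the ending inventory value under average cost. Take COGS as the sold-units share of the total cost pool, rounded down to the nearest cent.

Sale 1, sell 957: 957/1279 × $22,872.00 → $17,113.76
Ending inventory (cost pool remaining) = $5,758.24
Check: goods available $22,872.00 = COGS $17,113.76 + ending $5,758.24

Ending inventory = $5,758.24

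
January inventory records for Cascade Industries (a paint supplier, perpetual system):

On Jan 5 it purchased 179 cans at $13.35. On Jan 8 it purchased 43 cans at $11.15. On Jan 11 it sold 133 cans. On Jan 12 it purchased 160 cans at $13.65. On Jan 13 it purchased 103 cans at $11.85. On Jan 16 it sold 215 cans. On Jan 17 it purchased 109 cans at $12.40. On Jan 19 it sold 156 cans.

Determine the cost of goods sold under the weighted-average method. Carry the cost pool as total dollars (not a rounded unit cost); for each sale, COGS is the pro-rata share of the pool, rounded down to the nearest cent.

After Jan 5: 179 on hand, pool $2,389.65 (≈ $13.3500 each)
After Jan 8: 222 on hand, pool $2,869.10 (≈ $12.9239 each)
Jan 11, sell 133: 133/222 × $2,869.10 → $1,718.87
After Jan 12: 249 on hand, pool $3,334.23 (≈ $13.3905 each)
After Jan 13: 352 on hand, pool $4,554.78 (≈ $12.9397 each)
Jan 16, sell 215: 215/352 × $4,554.78 → $2,782.03
After Jan 17: 246 on hand, pool $3,124.35 (≈ $12.7006 each)
Jan 19, sell 156: 156/246 × $3,124.35 → $1,981.29
Total COGS = $1,718.87 + $2,782.03 + $1,981.29 = $6,482.19
Ending inventory (cost pool remaining) = $1,143.06

COGS = $6,482.19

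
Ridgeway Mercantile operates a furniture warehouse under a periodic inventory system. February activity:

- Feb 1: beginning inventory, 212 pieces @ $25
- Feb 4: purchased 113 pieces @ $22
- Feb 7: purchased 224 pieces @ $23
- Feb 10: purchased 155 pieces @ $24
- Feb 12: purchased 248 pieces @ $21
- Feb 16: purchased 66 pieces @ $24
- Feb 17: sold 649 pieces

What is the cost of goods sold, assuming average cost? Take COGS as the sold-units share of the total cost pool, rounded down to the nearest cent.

Feb 17, sell 649: 649/1018 × $23,450.00 → $14,949.95
Ending inventory (cost pool remaining) = $8,500.05

COGS = $14,949.95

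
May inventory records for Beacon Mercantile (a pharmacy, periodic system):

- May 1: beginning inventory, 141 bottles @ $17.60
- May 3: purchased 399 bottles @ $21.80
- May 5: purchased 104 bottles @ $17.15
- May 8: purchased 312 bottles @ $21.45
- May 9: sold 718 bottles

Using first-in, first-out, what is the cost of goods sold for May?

May 9, 718 sold [FIFO — oldest first]: 141 @ $17.60 + 399 @ $21.80 + 104 @ $17.15 + 74 @ $21.45 = $14,550.70
Ending inventory: 238 @ $21.45 = $5,105.10

COGS = $14,550.70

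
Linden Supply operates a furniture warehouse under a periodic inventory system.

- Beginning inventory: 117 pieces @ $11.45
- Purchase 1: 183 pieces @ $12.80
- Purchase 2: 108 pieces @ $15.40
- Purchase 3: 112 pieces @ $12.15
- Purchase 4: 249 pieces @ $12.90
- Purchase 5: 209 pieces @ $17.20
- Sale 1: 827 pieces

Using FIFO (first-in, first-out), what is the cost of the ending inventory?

Ending inventory = $2,597.20

Sale 1 (827) [FIFO — oldest first]: 117 @ $11.45 + 183 @ $12.80 + 108 @ $15.40 + 112 @ $12.15 + 249 @ $12.90 + 58 @ $17.20 = $10,915.75
Ending inventory: 151 @ $17.20 = $2,597.20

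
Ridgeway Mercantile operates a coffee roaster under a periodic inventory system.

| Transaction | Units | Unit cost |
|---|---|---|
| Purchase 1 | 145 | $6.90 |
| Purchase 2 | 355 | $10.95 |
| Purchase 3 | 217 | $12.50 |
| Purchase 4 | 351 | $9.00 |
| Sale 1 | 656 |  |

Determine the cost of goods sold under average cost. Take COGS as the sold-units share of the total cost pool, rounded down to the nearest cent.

COGS = $6,608.67

Sale 1, sell 656: 656/1068 × $10,759.25 → $6,608.67
Ending inventory (cost pool remaining) = $4,150.58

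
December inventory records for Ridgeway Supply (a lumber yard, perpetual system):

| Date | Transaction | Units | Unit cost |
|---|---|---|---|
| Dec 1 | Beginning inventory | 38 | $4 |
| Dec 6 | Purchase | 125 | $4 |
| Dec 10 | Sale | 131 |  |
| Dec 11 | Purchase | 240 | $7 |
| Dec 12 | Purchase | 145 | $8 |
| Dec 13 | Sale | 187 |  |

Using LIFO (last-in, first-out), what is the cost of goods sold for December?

Dec 10, 131 sold [LIFO — newest first]: 125 @ $4 + 6 @ $4 = $524
Dec 13, 187 sold [LIFO — newest first]: 145 @ $8 + 42 @ $7 = $1,454
Total COGS = $524 + $1,454 = $1,978
Ending inventory: 32 @ $4 + 198 @ $7 = $1,514

COGS = $1,978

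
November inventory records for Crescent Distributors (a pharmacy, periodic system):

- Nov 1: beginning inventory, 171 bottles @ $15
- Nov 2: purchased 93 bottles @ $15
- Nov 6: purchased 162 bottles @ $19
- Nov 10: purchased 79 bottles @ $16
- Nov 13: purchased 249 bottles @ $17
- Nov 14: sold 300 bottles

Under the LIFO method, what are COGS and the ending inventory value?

Nov 14, 300 sold [LIFO — newest first]: 249 @ $17 + 51 @ $16 = $5,049
Ending inventory: 171 @ $15 + 93 @ $15 + 162 @ $19 + 28 @ $16 = $7,486
Check: goods available $12,535 = COGS $5,049 + ending $7,486

COGS = $5,049; ending inventory = $7,486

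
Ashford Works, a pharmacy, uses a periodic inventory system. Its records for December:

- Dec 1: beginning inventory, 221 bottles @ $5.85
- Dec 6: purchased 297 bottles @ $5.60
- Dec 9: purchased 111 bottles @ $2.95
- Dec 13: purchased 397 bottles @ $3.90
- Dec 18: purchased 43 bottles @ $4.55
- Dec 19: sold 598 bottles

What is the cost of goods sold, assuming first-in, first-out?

Dec 19, 598 sold [FIFO — oldest first]: 221 @ $5.85 + 297 @ $5.60 + 80 @ $2.95 = $3,192.05
Ending inventory: 31 @ $2.95 + 397 @ $3.90 + 43 @ $4.55 = $1,835.40
Check: goods available $5,027.45 = COGS $3,192.05 + ending $1,835.40

COGS = $3,192.05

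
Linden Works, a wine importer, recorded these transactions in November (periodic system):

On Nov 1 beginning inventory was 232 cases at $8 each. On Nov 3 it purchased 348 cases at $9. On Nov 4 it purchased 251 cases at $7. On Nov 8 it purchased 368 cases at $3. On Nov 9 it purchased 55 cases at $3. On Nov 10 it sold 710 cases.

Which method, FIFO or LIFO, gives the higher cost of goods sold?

FIFO COGS: 232 @ $8 + 348 @ $9 + 130 @ $7 = $5,898
LIFO COGS: 55 @ $3 + 368 @ $3 + 251 @ $7 + 36 @ $9 = $3,350

FIFO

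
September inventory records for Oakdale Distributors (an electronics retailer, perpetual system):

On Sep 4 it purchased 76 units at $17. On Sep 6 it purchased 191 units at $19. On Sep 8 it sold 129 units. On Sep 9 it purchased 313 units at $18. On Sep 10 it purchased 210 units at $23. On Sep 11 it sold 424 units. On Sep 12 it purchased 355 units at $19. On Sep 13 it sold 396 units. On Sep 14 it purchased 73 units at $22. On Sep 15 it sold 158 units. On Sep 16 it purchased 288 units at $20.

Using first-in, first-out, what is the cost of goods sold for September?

COGS = $21,408

Sep 8, 129 sold [FIFO — oldest first]: 76 @ $17 + 53 @ $19 = $2,299
Sep 11, 424 sold [FIFO — oldest first]: 138 @ $19 + 286 @ $18 = $7,770
Sep 13, 396 sold [FIFO — oldest first]: 27 @ $18 + 210 @ $23 + 159 @ $19 = $8,337
Sep 15, 158 sold [FIFO — oldest first]: 158 @ $19 = $3,002
Total COGS = $2,299 + $7,770 + $8,337 + $3,002 = $21,408
Ending inventory: 38 @ $19 + 73 @ $22 + 288 @ $20 = $8,088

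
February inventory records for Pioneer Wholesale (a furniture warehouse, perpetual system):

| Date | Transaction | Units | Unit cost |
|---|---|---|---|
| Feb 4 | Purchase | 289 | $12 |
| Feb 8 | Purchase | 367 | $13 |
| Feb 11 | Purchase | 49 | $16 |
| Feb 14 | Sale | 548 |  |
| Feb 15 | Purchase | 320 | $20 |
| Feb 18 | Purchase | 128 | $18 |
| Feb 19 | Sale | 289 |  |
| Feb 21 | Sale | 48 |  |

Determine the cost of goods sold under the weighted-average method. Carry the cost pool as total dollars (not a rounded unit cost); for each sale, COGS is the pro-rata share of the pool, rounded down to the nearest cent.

COGS = $12,981.23

After Feb 4: 289 on hand, pool $3,468.00 (≈ $12.0000 each)
After Feb 8: 656 on hand, pool $8,239.00 (≈ $12.5595 each)
After Feb 11: 705 on hand, pool $9,023.00 (≈ $12.7986 each)
Feb 14, sell 548: 548/705 × $9,023.00 → $7,013.62
After Feb 15: 477 on hand, pool $8,409.38 (≈ $17.6297 each)
After Feb 18: 605 on hand, pool $10,713.38 (≈ $17.7081 each)
Feb 19, sell 289: 289/605 × $10,713.38 → $5,117.63
Feb 21, sell 48: 48/316 × $5,595.75 → $849.98
Total COGS = $7,013.62 + $5,117.63 + $849.98 = $12,981.23
Ending inventory (cost pool remaining) = $4,745.77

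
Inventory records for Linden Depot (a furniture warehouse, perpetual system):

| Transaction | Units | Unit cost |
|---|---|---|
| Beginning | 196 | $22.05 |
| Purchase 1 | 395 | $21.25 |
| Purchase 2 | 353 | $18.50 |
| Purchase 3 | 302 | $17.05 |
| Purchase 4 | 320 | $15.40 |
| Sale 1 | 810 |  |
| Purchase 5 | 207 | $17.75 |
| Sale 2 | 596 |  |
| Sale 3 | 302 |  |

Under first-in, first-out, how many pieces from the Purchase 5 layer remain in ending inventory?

Sale 1 (810) [FIFO — oldest first]: 196 @ $22.05 + 395 @ $21.25 + 219 @ $18.50 = $16,767.05
Sale 2 (596) [FIFO — oldest first]: 134 @ $18.50 + 302 @ $17.05 + 160 @ $15.40 = $10,092.10
Sale 3 (302) [FIFO — oldest first]: 160 @ $15.40 + 142 @ $17.75 = $4,984.50
Total COGS = $16,767.05 + $10,092.10 + $4,984.50 = $31,843.65
Ending inventory: 65 @ $17.75 = $1,153.75

65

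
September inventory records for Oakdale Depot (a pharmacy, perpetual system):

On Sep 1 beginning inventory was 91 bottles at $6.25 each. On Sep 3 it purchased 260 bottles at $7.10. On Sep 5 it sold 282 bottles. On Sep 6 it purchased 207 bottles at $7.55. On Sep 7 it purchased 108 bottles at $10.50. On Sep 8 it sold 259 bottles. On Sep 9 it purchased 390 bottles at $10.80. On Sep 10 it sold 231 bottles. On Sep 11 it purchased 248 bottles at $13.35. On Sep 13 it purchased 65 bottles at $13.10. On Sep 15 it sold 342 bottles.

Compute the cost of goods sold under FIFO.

Sep 5, 282 sold [FIFO — oldest first]: 91 @ $6.25 + 191 @ $7.10 = $1,924.85
Sep 8, 259 sold [FIFO — oldest first]: 69 @ $7.10 + 190 @ $7.55 = $1,924.40
Sep 10, 231 sold [FIFO — oldest first]: 17 @ $7.55 + 108 @ $10.50 + 106 @ $10.80 = $2,407.15
Sep 15, 342 sold [FIFO — oldest first]: 284 @ $10.80 + 58 @ $13.35 = $3,841.50
Total COGS = $1,924.85 + $1,924.40 + $2,407.15 + $3,841.50 = $10,097.90
Ending inventory: 190 @ $13.35 + 65 @ $13.10 = $3,388.00
Check: goods available $13,485.90 = COGS $10,097.90 + ending $3,388.00

COGS = $10,097.90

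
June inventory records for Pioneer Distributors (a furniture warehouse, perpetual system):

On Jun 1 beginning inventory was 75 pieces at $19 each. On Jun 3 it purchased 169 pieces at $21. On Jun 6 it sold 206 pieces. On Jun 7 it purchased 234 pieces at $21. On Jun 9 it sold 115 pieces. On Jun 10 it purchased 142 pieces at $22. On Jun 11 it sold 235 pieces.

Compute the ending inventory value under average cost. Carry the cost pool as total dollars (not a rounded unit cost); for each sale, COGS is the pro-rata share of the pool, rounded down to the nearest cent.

After Jun 1: 75 on hand, pool $1,425.00 (≈ $19.0000 each)
After Jun 3: 244 on hand, pool $4,974.00 (≈ $20.3852 each)
Jun 6, sell 206: 206/244 × $4,974.00 → $4,199.36
After Jun 7: 272 on hand, pool $5,688.64 (≈ $20.9141 each)
Jun 9, sell 115: 115/272 × $5,688.64 → $2,405.12
After Jun 10: 299 on hand, pool $6,407.52 (≈ $21.4298 each)
Jun 11, sell 235: 235/299 × $6,407.52 → $5,036.01
Total COGS = $4,199.36 + $2,405.12 + $5,036.01 = $11,640.49
Ending inventory (cost pool remaining) = $1,371.51

Ending inventory = $1,371.51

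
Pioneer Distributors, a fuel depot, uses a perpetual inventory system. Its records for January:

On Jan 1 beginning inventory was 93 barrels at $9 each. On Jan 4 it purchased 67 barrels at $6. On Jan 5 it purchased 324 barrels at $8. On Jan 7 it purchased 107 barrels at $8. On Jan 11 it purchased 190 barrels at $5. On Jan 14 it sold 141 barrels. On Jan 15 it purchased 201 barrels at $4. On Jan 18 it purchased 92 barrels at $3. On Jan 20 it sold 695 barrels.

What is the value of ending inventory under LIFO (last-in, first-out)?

Ending inventory = $1,863

Jan 14, 141 sold [LIFO — newest first]: 141 @ $5 = $705
Jan 20, 695 sold [LIFO — newest first]: 92 @ $3 + 201 @ $4 + 49 @ $5 + 107 @ $8 + 246 @ $8 = $4,149
Total COGS = $705 + $4,149 = $4,854
Ending inventory: 93 @ $9 + 67 @ $6 + 78 @ $8 = $1,863
Check: goods available $6,717 = COGS $4,854 + ending $1,863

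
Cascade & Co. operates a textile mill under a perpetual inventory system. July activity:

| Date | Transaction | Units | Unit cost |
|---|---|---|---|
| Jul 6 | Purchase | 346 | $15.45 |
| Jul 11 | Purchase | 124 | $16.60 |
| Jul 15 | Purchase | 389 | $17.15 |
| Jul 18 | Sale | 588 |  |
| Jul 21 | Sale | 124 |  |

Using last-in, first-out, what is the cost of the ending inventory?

Ending inventory = $2,271.15

Jul 18, 588 sold [LIFO — newest first]: 389 @ $17.15 + 124 @ $16.60 + 75 @ $15.45 = $9,888.50
Jul 21, 124 sold [LIFO — newest first]: 124 @ $15.45 = $1,915.80
Total COGS = $9,888.50 + $1,915.80 = $11,804.30
Ending inventory: 147 @ $15.45 = $2,271.15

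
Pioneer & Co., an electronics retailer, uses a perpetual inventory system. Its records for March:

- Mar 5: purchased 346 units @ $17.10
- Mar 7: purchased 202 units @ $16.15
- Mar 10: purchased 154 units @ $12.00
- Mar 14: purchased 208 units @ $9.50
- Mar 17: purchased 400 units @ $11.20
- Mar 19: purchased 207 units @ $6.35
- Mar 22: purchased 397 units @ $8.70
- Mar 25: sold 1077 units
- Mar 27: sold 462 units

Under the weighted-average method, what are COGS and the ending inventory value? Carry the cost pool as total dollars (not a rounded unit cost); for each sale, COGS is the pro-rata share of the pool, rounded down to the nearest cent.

After Mar 5: 346 on hand, pool $5,916.60 (≈ $17.1000 each)
After Mar 7: 548 on hand, pool $9,178.90 (≈ $16.7498 each)
After Mar 10: 702 on hand, pool $11,026.90 (≈ $15.7078 each)
After Mar 14: 910 on hand, pool $13,002.90 (≈ $14.2889 each)
After Mar 17: 1310 on hand, pool $17,482.90 (≈ $13.3457 each)
After Mar 19: 1517 on hand, pool $18,797.35 (≈ $12.3911 each)
After Mar 22: 1914 on hand, pool $22,251.25 (≈ $11.6255 each)
Mar 25, sell 1077: 1077/1914 × $22,251.25 → $12,520.68
Mar 27, sell 462: 462/837 × $9,730.57 → $5,370.99
Total COGS = $12,520.68 + $5,370.99 = $17,891.67
Ending inventory (cost pool remaining) = $4,359.58

COGS = $17,891.67; ending inventory = $4,359.58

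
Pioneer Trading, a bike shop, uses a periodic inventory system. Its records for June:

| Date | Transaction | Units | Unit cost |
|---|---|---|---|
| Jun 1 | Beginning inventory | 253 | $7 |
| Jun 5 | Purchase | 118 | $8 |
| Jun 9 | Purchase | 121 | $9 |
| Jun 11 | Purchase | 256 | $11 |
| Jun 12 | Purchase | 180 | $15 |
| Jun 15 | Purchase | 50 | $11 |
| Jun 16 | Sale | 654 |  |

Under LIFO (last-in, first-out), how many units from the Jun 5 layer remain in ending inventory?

71

Jun 16, 654 sold [LIFO — newest first]: 50 @ $11 + 180 @ $15 + 256 @ $11 + 121 @ $9 + 47 @ $8 = $7,531
Ending inventory: 253 @ $7 + 71 @ $8 = $2,339
Check: goods available $9,870 = COGS $7,531 + ending $2,339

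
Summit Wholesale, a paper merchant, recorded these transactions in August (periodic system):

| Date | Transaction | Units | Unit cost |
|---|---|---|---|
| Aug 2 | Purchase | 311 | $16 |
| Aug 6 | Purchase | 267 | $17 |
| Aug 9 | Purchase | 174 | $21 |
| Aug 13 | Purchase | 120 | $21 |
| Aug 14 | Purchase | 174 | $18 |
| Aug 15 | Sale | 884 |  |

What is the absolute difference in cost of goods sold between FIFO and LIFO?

$324

FIFO COGS: 311 @ $16 + 267 @ $17 + 174 @ $21 + 120 @ $21 + 12 @ $18 = $15,905
LIFO COGS: 174 @ $18 + 120 @ $21 + 174 @ $21 + 267 @ $17 + 149 @ $16 = $16,229
Difference = |$15,905 − $16,229| = $324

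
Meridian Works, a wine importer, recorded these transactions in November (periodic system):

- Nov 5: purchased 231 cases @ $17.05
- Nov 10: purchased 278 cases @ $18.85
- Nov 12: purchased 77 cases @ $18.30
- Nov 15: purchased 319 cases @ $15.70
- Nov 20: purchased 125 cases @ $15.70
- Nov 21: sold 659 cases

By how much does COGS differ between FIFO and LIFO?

$752.85

FIFO COGS: 231 @ $17.05 + 278 @ $18.85 + 77 @ $18.30 + 73 @ $15.70 = $11,734.05
LIFO COGS: 125 @ $15.70 + 319 @ $15.70 + 77 @ $18.30 + 138 @ $18.85 = $10,981.20
Difference = |$11,734.05 − $10,981.20| = $752.85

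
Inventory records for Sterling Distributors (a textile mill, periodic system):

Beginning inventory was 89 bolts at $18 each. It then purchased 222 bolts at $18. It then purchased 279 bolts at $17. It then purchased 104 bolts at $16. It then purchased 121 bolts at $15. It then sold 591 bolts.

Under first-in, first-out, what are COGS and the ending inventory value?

COGS = $10,357; ending inventory = $3,463

Sale 1 (591) [FIFO — oldest first]: 89 @ $18 + 222 @ $18 + 279 @ $17 + 1 @ $16 = $10,357
Ending inventory: 103 @ $16 + 121 @ $15 = $3,463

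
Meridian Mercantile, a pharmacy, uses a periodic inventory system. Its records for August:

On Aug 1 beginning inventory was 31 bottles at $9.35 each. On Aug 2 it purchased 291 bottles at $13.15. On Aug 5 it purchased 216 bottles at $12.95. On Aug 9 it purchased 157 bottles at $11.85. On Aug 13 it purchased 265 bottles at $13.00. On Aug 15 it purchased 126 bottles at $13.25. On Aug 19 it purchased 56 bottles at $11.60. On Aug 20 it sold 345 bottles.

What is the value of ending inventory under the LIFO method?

Ending inventory = $10,100.15

Aug 20, 345 sold [LIFO — newest first]: 56 @ $11.60 + 126 @ $13.25 + 163 @ $13.00 = $4,438.10
Ending inventory: 31 @ $9.35 + 291 @ $13.15 + 216 @ $12.95 + 157 @ $11.85 + 102 @ $13.00 = $10,100.15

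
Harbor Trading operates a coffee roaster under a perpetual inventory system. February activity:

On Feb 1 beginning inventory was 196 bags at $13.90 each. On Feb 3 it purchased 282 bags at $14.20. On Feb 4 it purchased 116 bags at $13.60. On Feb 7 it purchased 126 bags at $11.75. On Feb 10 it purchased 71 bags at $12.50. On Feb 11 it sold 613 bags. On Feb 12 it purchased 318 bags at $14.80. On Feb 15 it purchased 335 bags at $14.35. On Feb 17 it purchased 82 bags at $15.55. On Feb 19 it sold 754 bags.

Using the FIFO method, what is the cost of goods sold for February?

COGS = $19,083.10

Feb 11, 613 sold [FIFO — oldest first]: 196 @ $13.90 + 282 @ $14.20 + 116 @ $13.60 + 19 @ $11.75 = $8,529.65
Feb 19, 754 sold [FIFO — oldest first]: 107 @ $11.75 + 71 @ $12.50 + 318 @ $14.80 + 258 @ $14.35 = $10,553.45
Total COGS = $8,529.65 + $10,553.45 = $19,083.10
Ending inventory: 77 @ $14.35 + 82 @ $15.55 = $2,380.05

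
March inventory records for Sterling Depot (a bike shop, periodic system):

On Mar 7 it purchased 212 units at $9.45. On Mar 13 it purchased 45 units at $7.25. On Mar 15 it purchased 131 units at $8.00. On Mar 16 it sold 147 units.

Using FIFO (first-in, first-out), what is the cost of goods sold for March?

COGS = $1,389.15

Mar 16, 147 sold [FIFO — oldest first]: 147 @ $9.45 = $1,389.15
Ending inventory: 65 @ $9.45 + 45 @ $7.25 + 131 @ $8.00 = $1,988.50
Check: goods available $3,377.65 = COGS $1,389.15 + ending $1,988.50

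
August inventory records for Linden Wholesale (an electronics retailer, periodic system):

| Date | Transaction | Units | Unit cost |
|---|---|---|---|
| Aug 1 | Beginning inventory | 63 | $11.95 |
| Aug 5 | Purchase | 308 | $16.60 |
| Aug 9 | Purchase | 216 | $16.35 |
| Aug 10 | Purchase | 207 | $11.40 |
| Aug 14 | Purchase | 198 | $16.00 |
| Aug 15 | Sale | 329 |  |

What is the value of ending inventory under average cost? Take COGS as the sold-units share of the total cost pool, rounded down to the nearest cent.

Aug 15, sell 329: 329/992 × $14,925.05 → $4,949.94
Ending inventory (cost pool remaining) = $9,975.11

Ending inventory = $9,975.11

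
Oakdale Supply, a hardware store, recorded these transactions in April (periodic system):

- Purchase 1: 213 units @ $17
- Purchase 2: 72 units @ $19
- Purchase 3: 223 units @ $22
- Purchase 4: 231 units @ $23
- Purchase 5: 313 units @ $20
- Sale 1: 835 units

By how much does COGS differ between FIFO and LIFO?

$643

FIFO COGS: 213 @ $17 + 72 @ $19 + 223 @ $22 + 231 @ $23 + 96 @ $20 = $17,128
LIFO COGS: 313 @ $20 + 231 @ $23 + 223 @ $22 + 68 @ $19 = $17,771
Difference = |$17,128 − $17,771| = $643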